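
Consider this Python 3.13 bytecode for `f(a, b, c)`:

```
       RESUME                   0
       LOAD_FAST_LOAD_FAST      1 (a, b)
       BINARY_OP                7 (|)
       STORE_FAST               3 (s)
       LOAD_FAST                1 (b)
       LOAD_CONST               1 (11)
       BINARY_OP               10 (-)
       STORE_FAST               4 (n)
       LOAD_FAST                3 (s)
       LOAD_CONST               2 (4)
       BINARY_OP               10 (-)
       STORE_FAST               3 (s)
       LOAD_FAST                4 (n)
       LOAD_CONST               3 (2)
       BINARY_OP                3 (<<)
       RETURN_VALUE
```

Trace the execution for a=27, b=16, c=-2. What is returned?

LOAD_FAST_LOAD_FAST a,b → push 27,16. Stack: [27, 16]
BINARY_OP | → 27 | 16 = 27. Stack: [27]
STORE_FAST s → s=27. Stack: []
LOAD_FAST b → push 16. Stack: [16]
LOAD_CONST → push 11. Stack: [16, 11]
BINARY_OP - → 16 - 11 = 5. Stack: [5]
STORE_FAST n → n=5. Stack: []
LOAD_FAST s → push 27. Stack: [27]
LOAD_CONST → push 4. Stack: [27, 4]
BINARY_OP - → 27 - 4 = 23. Stack: [23]
STORE_FAST s → s=23. Stack: []
LOAD_FAST n → push 5. Stack: [5]
LOAD_CONST → push 2. Stack: [5, 2]
BINARY_OP << → 5 << 2 = 20. Stack: [20]
RETURN_VALUE → return 20.

20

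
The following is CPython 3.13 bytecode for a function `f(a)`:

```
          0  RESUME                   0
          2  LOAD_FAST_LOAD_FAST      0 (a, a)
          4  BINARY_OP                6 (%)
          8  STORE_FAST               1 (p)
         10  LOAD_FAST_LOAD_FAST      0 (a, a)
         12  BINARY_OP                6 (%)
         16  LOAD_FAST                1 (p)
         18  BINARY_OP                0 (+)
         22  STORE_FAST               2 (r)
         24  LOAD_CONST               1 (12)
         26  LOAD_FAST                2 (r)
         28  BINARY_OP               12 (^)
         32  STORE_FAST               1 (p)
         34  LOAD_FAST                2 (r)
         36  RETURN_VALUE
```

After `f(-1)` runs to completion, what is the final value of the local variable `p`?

LOAD_FAST_LOAD_FAST a,a → push -1,-1. Stack: [-1, -1]
BINARY_OP % → -1 % -1 = 0. Stack: [0]
STORE_FAST p → p=0. Stack: []
LOAD_FAST_LOAD_FAST a,a → push -1,-1. Stack: [-1, -1]
BINARY_OP % → -1 % -1 = 0. Stack: [0]
LOAD_FAST p → push 0. Stack: [0, 0]
BINARY_OP + → 0 + 0 = 0. Stack: [0]
STORE_FAST r → r=0. Stack: []
LOAD_CONST → push 12. Stack: [12]
LOAD_FAST r → push 0. Stack: [12, 0]
BINARY_OP ^ → 12 ^ 0 = 12. Stack: [12]
STORE_FAST p → p=12. Stack: []
LOAD_FAST r → push 0. Stack: [0]
RETURN_VALUE → return 0.

12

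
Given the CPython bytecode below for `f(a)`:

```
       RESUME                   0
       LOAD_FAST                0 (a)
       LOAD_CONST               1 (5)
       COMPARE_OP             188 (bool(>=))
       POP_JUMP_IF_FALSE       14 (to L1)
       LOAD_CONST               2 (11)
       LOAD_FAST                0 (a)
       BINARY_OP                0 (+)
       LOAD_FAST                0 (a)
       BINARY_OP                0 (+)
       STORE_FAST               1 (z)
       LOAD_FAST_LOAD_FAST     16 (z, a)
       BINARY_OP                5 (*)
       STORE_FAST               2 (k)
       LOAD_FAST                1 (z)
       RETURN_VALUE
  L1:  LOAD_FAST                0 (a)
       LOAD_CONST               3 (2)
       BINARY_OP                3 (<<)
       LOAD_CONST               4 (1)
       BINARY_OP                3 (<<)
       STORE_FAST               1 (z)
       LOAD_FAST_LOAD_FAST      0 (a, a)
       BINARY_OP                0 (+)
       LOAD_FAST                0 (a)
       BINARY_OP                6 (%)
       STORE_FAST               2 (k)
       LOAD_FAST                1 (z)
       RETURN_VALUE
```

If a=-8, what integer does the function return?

LOAD_FAST a → push -8. Stack: [-8]
LOAD_CONST → push 5. Stack: [-8, 5]
COMPARE_OP bool(>=) → -8 vs 5 = False. Stack: [False]
POP_JUMP_IF_FALSE → pop False; jump. Stack: []
LOAD_FAST a → push -8. Stack: [-8]
LOAD_CONST → push 2. Stack: [-8, 2]
BINARY_OP << → -8 << 2 = -32. Stack: [-32]
LOAD_CONST → push 1. Stack: [-32, 1]
BINARY_OP << → -32 << 1 = -64. Stack: [-64]
STORE_FAST z → z=-64. Stack: []
LOAD_FAST_LOAD_FAST a,a → push -8,-8. Stack: [-8, -8]
BINARY_OP + → -8 + -8 = -16. Stack: [-16]
LOAD_FAST a → push -8. Stack: [-16, -8]
BINARY_OP % → -16 % -8 = 0. Stack: [0]
STORE_FAST k → k=0. Stack: []
LOAD_FAST z → push -64. Stack: [-64]
RETURN_VALUE → return -64.

-64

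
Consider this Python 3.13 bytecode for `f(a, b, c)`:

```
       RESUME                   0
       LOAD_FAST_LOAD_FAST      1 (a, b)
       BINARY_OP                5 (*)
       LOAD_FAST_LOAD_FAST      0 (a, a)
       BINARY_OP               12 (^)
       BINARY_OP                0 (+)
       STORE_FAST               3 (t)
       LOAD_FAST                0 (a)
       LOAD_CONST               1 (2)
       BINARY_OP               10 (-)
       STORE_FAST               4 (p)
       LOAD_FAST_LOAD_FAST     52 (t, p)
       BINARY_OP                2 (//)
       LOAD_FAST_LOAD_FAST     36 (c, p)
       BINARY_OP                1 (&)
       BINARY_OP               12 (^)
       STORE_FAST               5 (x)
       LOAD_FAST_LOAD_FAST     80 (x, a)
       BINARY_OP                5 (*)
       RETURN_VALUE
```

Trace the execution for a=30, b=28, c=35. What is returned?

900

LOAD_FAST_LOAD_FAST a,b → push 30,28. Stack: [30, 28]
BINARY_OP * → 30 * 28 = 840. Stack: [840]
LOAD_FAST_LOAD_FAST a,a → push 30,30. Stack: [840, 30, 30]
BINARY_OP ^ → 30 ^ 30 = 0. Stack: [840, 0]
BINARY_OP + → 840 + 0 = 840. Stack: [840]
STORE_FAST t → t=840. Stack: []
LOAD_FAST a → push 30. Stack: [30]
LOAD_CONST → push 2. Stack: [30, 2]
BINARY_OP - → 30 - 2 = 28. Stack: [28]
STORE_FAST p → p=28. Stack: []
LOAD_FAST_LOAD_FAST t,p → push 840,28. Stack: [840, 28]
BINARY_OP // → 840 // 28 = 30. Stack: [30]
LOAD_FAST_LOAD_FAST c,p → push 35,28. Stack: [30, 35, 28]
BINARY_OP & → 35 & 28 = 0. Stack: [30, 0]
BINARY_OP ^ → 30 ^ 0 = 30. Stack: [30]
STORE_FAST x → x=30. Stack: []
LOAD_FAST_LOAD_FAST x,a → push 30,30. Stack: [30, 30]
BINARY_OP * → 30 * 30 = 900. Stack: [900]
RETURN_VALUE → return 900.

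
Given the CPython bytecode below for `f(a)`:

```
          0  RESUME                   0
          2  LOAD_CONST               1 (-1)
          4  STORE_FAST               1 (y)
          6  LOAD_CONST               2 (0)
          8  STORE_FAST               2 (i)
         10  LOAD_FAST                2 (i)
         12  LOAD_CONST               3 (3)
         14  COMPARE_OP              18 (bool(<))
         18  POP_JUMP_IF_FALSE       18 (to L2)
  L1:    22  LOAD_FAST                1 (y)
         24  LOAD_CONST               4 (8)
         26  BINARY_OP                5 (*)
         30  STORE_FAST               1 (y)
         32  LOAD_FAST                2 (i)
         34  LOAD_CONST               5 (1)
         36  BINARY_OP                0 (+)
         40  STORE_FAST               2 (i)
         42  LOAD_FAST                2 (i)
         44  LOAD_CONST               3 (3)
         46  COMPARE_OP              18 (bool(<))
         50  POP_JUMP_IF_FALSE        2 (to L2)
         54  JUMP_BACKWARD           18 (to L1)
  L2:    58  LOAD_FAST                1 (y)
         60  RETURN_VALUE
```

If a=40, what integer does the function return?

-512

LOAD_CONST → push -1. Stack: [-1]
STORE_FAST y → y=-1. Stack: []
LOAD_CONST → push 0. Stack: [0]
STORE_FAST i → i=0. Stack: []
LOAD_FAST i → push 0. Stack: [0]
LOAD_CONST → push 3. Stack: [0, 3]
COMPARE_OP bool(<) → 0 vs 3 = True. Stack: [True]
POP_JUMP_IF_FALSE → pop True; no jump. Stack: []
LOAD_FAST y → push -1. Stack: [-1]
LOAD_CONST → push 8. Stack: [-1, 8]
BINARY_OP * → -1 * 8 = -8. Stack: [-8]
STORE_FAST y → y=-8. Stack: []
LOAD_FAST i → push 0. Stack: [0]
LOAD_CONST → push 1. Stack: [0, 1]
BINARY_OP + → 0 + 1 = 1. Stack: [1]
STORE_FAST i → i=1. Stack: []
LOAD_FAST i → push 1. Stack: [1]
LOAD_CONST → push 3. Stack: [1, 3]
COMPARE_OP bool(<) → 1 vs 3 = True. Stack: [True]
POP_JUMP_IF_FALSE → pop True; no jump. Stack: []
LOAD_FAST y → push -8. Stack: [-8]
LOAD_CONST → push 8. Stack: [-8, 8]
BINARY_OP * → -8 * 8 = -64. Stack: [-64]
STORE_FAST y → y=-64. Stack: []
LOAD_FAST i → push 1. Stack: [1]
LOAD_CONST → push 1. Stack: [1, 1]
BINARY_OP + → 1 + 1 = 2. Stack: [2]
STORE_FAST i → i=2. Stack: []
LOAD_FAST i → push 2. Stack: [2]
LOAD_CONST → push 3. Stack: [2, 3]
COMPARE_OP bool(<) → 2 vs 3 = True. Stack: [True]
POP_JUMP_IF_FALSE → pop True; no jump. Stack: []
LOAD_FAST y → push -64. Stack: [-64]
LOAD_CONST → push 8. Stack: [-64, 8]
BINARY_OP * → -64 * 8 = -512. Stack: [-512]
STORE_FAST y → y=-512. Stack: []
LOAD_FAST i → push 2. Stack: [2]
LOAD_CONST → push 1. Stack: [2, 1]
BINARY_OP + → 2 + 1 = 3. Stack: [3]
STORE_FAST i → i=3. Stack: []
LOAD_FAST i → push 3. Stack: [3]
LOAD_CONST → push 3. Stack: [3, 3]
COMPARE_OP bool(<) → 3 vs 3 = False. Stack: [False]
POP_JUMP_IF_FALSE → pop False; jump. Stack: []
LOAD_FAST y → push -512. Stack: [-512]
RETURN_VALUE → return -512.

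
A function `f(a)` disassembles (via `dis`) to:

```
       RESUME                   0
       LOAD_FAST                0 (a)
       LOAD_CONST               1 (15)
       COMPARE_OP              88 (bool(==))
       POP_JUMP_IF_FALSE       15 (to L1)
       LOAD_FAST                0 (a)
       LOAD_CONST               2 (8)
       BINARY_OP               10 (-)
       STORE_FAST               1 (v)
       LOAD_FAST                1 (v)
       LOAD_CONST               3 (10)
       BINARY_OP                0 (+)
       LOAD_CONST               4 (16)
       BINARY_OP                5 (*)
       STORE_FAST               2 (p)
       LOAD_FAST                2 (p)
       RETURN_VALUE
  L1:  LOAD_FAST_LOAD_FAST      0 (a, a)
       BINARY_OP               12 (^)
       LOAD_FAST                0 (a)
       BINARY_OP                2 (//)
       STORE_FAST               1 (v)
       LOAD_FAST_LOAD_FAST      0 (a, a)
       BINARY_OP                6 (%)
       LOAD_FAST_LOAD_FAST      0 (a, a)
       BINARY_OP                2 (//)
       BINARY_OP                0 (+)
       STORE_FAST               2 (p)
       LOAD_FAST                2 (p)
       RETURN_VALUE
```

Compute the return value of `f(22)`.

LOAD_FAST a → push 22. Stack: [22]
LOAD_CONST → push 15. Stack: [22, 15]
COMPARE_OP bool(==) → 22 vs 15 = False. Stack: [False]
POP_JUMP_IF_FALSE → pop False; jump. Stack: []
LOAD_FAST_LOAD_FAST a,a → push 22,22. Stack: [22, 22]
BINARY_OP ^ → 22 ^ 22 = 0. Stack: [0]
LOAD_FAST a → push 22. Stack: [0, 22]
BINARY_OP // → 0 // 22 = 0. Stack: [0]
STORE_FAST v → v=0. Stack: []
LOAD_FAST_LOAD_FAST a,a → push 22,22. Stack: [22, 22]
BINARY_OP % → 22 % 22 = 0. Stack: [0]
LOAD_FAST_LOAD_FAST a,a → push 22,22. Stack: [0, 22, 22]
BINARY_OP // → 22 // 22 = 1. Stack: [0, 1]
BINARY_OP + → 0 + 1 = 1. Stack: [1]
STORE_FAST p → p=1. Stack: []
LOAD_FAST p → push 1. Stack: [1]
RETURN_VALUE → return 1.

1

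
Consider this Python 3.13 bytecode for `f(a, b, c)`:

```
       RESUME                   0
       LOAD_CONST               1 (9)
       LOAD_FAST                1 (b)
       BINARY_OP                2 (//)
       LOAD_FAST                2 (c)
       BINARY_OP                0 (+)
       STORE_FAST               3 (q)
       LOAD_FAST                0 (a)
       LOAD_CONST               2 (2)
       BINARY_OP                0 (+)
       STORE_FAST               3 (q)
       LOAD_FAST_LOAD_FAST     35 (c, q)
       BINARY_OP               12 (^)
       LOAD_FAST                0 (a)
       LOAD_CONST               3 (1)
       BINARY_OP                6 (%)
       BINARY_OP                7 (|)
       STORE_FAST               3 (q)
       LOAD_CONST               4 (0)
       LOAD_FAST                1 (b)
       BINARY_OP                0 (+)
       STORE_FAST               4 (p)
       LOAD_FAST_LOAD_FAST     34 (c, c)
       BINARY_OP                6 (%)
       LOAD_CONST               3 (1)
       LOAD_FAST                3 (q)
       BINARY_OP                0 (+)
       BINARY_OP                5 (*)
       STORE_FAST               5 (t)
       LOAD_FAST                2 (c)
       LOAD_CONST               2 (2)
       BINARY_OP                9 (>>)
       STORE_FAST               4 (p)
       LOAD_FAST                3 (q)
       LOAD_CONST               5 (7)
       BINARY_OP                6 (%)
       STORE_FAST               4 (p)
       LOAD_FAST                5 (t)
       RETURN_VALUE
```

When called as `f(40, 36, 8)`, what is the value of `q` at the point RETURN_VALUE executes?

34

LOAD_CONST → push 9. Stack: [9]
LOAD_FAST b → push 36. Stack: [9, 36]
BINARY_OP // → 9 // 36 = 0. Stack: [0]
LOAD_FAST c → push 8. Stack: [0, 8]
BINARY_OP + → 0 + 8 = 8. Stack: [8]
STORE_FAST q → q=8. Stack: []
LOAD_FAST a → push 40. Stack: [40]
LOAD_CONST → push 2. Stack: [40, 2]
BINARY_OP + → 40 + 2 = 42. Stack: [42]
STORE_FAST q → q=42. Stack: []
LOAD_FAST_LOAD_FAST c,q → push 8,42. Stack: [8, 42]
BINARY_OP ^ → 8 ^ 42 = 34. Stack: [34]
LOAD_FAST a → push 40. Stack: [34, 40]
LOAD_CONST → push 1. Stack: [34, 40, 1]
BINARY_OP % → 40 % 1 = 0. Stack: [34, 0]
BINARY_OP | → 34 | 0 = 34. Stack: [34]
STORE_FAST q → q=34. Stack: []
LOAD_CONST → push 0. Stack: [0]
LOAD_FAST b → push 36. Stack: [0, 36]
BINARY_OP + → 0 + 36 = 36. Stack: [36]
STORE_FAST p → p=36. Stack: []
LOAD_FAST_LOAD_FAST c,c → push 8,8. Stack: [8, 8]
BINARY_OP % → 8 % 8 = 0. Stack: [0]
LOAD_CONST → push 1. Stack: [0, 1]
LOAD_FAST q → push 34. Stack: [0, 1, 34]
BINARY_OP + → 1 + 34 = 35. Stack: [0, 35]
BINARY_OP * → 0 * 35 = 0. Stack: [0]
STORE_FAST t → t=0. Stack: []
LOAD_FAST c → push 8. Stack: [8]
LOAD_CONST → push 2. Stack: [8, 2]
BINARY_OP >> → 8 >> 2 = 2. Stack: [2]
STORE_FAST p → p=2. Stack: []
LOAD_FAST q → push 34. Stack: [34]
LOAD_CONST → push 7. Stack: [34, 7]
BINARY_OP % → 34 % 7 = 6. Stack: [6]
STORE_FAST p → p=6. Stack: []
LOAD_FAST t → push 0. Stack: [0]
RETURN_VALUE → return 0.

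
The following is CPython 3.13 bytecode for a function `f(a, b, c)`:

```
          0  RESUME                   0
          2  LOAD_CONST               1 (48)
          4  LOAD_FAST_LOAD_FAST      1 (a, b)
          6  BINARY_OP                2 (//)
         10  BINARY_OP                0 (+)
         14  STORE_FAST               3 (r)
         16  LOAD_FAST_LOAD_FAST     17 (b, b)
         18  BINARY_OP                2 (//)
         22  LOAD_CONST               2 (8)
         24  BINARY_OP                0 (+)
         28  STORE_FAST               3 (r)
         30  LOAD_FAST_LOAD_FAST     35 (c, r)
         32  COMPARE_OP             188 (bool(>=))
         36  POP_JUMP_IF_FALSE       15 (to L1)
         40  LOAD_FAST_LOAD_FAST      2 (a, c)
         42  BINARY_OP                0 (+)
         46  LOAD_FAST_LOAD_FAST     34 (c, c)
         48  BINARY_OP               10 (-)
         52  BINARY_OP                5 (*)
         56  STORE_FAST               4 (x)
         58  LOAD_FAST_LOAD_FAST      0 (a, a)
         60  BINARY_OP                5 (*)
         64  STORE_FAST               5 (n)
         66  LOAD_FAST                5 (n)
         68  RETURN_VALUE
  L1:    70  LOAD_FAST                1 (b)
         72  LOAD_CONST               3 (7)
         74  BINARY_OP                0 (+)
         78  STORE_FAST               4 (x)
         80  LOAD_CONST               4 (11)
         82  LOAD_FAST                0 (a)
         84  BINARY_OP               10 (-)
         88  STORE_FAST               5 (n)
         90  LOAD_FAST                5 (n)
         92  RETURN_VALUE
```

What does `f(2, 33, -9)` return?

9

LOAD_CONST → push 48. Stack: [48]
LOAD_FAST_LOAD_FAST a,b → push 2,33. Stack: [48, 2, 33]
BINARY_OP // → 2 // 33 = 0. Stack: [48, 0]
BINARY_OP + → 48 + 0 = 48. Stack: [48]
STORE_FAST r → r=48. Stack: []
LOAD_FAST_LOAD_FAST b,b → push 33,33. Stack: [33, 33]
BINARY_OP // → 33 // 33 = 1. Stack: [1]
LOAD_CONST → push 8. Stack: [1, 8]
BINARY_OP + → 1 + 8 = 9. Stack: [9]
STORE_FAST r → r=9. Stack: []
LOAD_FAST_LOAD_FAST c,r → push -9,9. Stack: [-9, 9]
COMPARE_OP bool(>=) → -9 vs 9 = False. Stack: [False]
POP_JUMP_IF_FALSE → pop False; jump. Stack: []
LOAD_FAST b → push 33. Stack: [33]
LOAD_CONST → push 7. Stack: [33, 7]
BINARY_OP + → 33 + 7 = 40. Stack: [40]
STORE_FAST x → x=40. Stack: []
LOAD_CONST → push 11. Stack: [11]
LOAD_FAST a → push 2. Stack: [11, 2]
BINARY_OP - → 11 - 2 = 9. Stack: [9]
STORE_FAST n → n=9. Stack: []
LOAD_FAST n → push 9. Stack: [9]
RETURN_VALUE → return 9.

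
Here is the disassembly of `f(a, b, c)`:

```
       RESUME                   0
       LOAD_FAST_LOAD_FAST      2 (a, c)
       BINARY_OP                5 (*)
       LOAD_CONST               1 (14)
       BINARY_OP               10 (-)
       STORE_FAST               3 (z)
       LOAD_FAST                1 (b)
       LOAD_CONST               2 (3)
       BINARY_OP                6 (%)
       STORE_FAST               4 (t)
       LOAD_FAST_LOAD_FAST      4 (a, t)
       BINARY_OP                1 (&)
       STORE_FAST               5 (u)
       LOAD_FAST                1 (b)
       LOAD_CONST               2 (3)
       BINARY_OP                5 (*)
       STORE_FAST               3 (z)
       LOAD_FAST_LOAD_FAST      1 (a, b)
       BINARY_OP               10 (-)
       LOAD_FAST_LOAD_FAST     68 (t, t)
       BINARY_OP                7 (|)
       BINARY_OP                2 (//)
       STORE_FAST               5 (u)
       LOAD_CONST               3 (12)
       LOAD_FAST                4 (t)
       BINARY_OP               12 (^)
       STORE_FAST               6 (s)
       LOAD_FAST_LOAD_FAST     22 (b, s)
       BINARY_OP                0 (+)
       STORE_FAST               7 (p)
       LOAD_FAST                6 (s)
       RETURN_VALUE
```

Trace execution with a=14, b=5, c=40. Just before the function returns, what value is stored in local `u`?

LOAD_FAST_LOAD_FAST a,c → push 14,40. Stack: [14, 40]
BINARY_OP * → 14 * 40 = 560. Stack: [560]
LOAD_CONST → push 14. Stack: [560, 14]
BINARY_OP - → 560 - 14 = 546. Stack: [546]
STORE_FAST z → z=546. Stack: []
LOAD_FAST b → push 5. Stack: [5]
LOAD_CONST → push 3. Stack: [5, 3]
BINARY_OP % → 5 % 3 = 2. Stack: [2]
STORE_FAST t → t=2. Stack: []
LOAD_FAST_LOAD_FAST a,t → push 14,2. Stack: [14, 2]
BINARY_OP & → 14 & 2 = 2. Stack: [2]
STORE_FAST u → u=2. Stack: []
LOAD_FAST b → push 5. Stack: [5]
LOAD_CONST → push 3. Stack: [5, 3]
BINARY_OP * → 5 * 3 = 15. Stack: [15]
STORE_FAST z → z=15. Stack: []
LOAD_FAST_LOAD_FAST a,b → push 14,5. Stack: [14, 5]
BINARY_OP - → 14 - 5 = 9. Stack: [9]
LOAD_FAST_LOAD_FAST t,t → push 2,2. Stack: [9, 2, 2]
BINARY_OP | → 2 | 2 = 2. Stack: [9, 2]
BINARY_OP // → 9 // 2 = 4. Stack: [4]
STORE_FAST u → u=4. Stack: []
LOAD_CONST → push 12. Stack: [12]
LOAD_FAST t → push 2. Stack: [12, 2]
BINARY_OP ^ → 12 ^ 2 = 14. Stack: [14]
STORE_FAST s → s=14. Stack: []
LOAD_FAST_LOAD_FAST b,s → push 5,14. Stack: [5, 14]
BINARY_OP + → 5 + 14 = 19. Stack: [19]
STORE_FAST p → p=19. Stack: []
LOAD_FAST s → push 14. Stack: [14]
RETURN_VALUE → return 14.

4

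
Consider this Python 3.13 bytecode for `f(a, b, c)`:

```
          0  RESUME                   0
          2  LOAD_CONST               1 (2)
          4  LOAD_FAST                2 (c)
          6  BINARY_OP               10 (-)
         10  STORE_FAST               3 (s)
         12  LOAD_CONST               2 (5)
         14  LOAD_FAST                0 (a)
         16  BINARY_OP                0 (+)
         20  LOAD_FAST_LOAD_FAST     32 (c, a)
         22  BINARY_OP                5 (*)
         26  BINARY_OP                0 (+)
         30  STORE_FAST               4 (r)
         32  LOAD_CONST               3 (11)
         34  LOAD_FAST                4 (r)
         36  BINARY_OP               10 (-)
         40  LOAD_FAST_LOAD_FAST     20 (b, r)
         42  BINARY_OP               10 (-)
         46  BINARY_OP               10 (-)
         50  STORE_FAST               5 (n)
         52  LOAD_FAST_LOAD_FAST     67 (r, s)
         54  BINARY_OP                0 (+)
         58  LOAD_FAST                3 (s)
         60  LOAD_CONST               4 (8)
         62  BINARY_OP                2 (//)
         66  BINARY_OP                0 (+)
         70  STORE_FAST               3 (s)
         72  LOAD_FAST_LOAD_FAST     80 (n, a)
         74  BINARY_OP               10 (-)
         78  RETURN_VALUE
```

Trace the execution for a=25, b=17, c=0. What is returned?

-31

LOAD_CONST → push 2. Stack: [2]
LOAD_FAST c → push 0. Stack: [2, 0]
BINARY_OP - → 2 - 0 = 2. Stack: [2]
STORE_FAST s → s=2. Stack: []
LOAD_CONST → push 5. Stack: [5]
LOAD_FAST a → push 25. Stack: [5, 25]
BINARY_OP + → 5 + 25 = 30. Stack: [30]
LOAD_FAST_LOAD_FAST c,a → push 0,25. Stack: [30, 0, 25]
BINARY_OP * → 0 * 25 = 0. Stack: [30, 0]
BINARY_OP + → 30 + 0 = 30. Stack: [30]
STORE_FAST r → r=30. Stack: []
LOAD_CONST → push 11. Stack: [11]
LOAD_FAST r → push 30. Stack: [11, 30]
BINARY_OP - → 11 - 30 = -19. Stack: [-19]
LOAD_FAST_LOAD_FAST b,r → push 17,30. Stack: [-19, 17, 30]
BINARY_OP - → 17 - 30 = -13. Stack: [-19, -13]
BINARY_OP - → -19 - -13 = -6. Stack: [-6]
STORE_FAST n → n=-6. Stack: []
LOAD_FAST_LOAD_FAST r,s → push 30,2. Stack: [30, 2]
BINARY_OP + → 30 + 2 = 32. Stack: [32]
LOAD_FAST s → push 2. Stack: [32, 2]
LOAD_CONST → push 8. Stack: [32, 2, 8]
BINARY_OP // → 2 // 8 = 0. Stack: [32, 0]
BINARY_OP + → 32 + 0 = 32. Stack: [32]
STORE_FAST s → s=32. Stack: []
LOAD_FAST_LOAD_FAST n,a → push -6,25. Stack: [-6, 25]
BINARY_OP - → -6 - 25 = -31. Stack: [-31]
RETURN_VALUE → return -31.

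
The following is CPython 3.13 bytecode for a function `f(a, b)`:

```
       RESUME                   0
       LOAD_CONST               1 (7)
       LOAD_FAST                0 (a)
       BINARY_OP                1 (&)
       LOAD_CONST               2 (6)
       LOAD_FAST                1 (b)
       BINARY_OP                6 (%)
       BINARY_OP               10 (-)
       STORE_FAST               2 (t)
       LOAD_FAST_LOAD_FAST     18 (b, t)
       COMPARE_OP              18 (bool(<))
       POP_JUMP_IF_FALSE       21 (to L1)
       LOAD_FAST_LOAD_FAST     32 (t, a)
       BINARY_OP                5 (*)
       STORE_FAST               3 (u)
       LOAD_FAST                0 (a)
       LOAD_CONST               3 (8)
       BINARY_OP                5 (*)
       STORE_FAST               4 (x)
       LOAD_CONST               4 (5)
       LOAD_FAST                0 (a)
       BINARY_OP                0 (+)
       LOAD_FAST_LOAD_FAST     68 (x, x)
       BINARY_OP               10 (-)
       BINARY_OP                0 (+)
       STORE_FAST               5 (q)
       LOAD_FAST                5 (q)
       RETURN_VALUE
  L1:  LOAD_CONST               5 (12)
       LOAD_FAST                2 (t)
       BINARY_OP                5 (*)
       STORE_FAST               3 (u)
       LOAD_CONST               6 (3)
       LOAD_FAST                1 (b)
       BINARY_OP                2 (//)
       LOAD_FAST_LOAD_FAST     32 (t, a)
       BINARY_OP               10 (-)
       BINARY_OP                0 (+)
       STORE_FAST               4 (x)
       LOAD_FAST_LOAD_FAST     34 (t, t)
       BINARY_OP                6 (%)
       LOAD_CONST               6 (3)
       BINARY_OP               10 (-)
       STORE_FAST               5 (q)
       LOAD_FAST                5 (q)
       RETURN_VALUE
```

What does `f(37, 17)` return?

LOAD_CONST → push 7. Stack: [7]
LOAD_FAST a → push 37. Stack: [7, 37]
BINARY_OP & → 7 & 37 = 5. Stack: [5]
LOAD_CONST → push 6. Stack: [5, 6]
LOAD_FAST b → push 17. Stack: [5, 6, 17]
BINARY_OP % → 6 % 17 = 6. Stack: [5, 6]
BINARY_OP - → 5 - 6 = -1. Stack: [-1]
STORE_FAST t → t=-1. Stack: []
LOAD_FAST_LOAD_FAST b,t → push 17,-1. Stack: [17, -1]
COMPARE_OP bool(<) → 17 vs -1 = False. Stack: [False]
POP_JUMP_IF_FALSE → pop False; jump. Stack: []
LOAD_CONST → push 12. Stack: [12]
LOAD_FAST t → push -1. Stack: [12, -1]
BINARY_OP * → 12 * -1 = -12. Stack: [-12]
STORE_FAST u → u=-12. Stack: []
LOAD_CONST → push 3. Stack: [3]
LOAD_FAST b → push 17. Stack: [3, 17]
BINARY_OP // → 3 // 17 = 0. Stack: [0]
LOAD_FAST_LOAD_FAST t,a → push -1,37. Stack: [0, -1, 37]
BINARY_OP - → -1 - 37 = -38. Stack: [0, -38]
BINARY_OP + → 0 + -38 = -38. Stack: [-38]
STORE_FAST x → x=-38. Stack: []
LOAD_FAST_LOAD_FAST t,t → push -1,-1. Stack: [-1, -1]
BINARY_OP % → -1 % -1 = 0. Stack: [0]
LOAD_CONST → push 3. Stack: [0, 3]
BINARY_OP - → 0 - 3 = -3. Stack: [-3]
STORE_FAST q → q=-3. Stack: []
LOAD_FAST q → push -3. Stack: [-3]
RETURN_VALUE → return -3.

-3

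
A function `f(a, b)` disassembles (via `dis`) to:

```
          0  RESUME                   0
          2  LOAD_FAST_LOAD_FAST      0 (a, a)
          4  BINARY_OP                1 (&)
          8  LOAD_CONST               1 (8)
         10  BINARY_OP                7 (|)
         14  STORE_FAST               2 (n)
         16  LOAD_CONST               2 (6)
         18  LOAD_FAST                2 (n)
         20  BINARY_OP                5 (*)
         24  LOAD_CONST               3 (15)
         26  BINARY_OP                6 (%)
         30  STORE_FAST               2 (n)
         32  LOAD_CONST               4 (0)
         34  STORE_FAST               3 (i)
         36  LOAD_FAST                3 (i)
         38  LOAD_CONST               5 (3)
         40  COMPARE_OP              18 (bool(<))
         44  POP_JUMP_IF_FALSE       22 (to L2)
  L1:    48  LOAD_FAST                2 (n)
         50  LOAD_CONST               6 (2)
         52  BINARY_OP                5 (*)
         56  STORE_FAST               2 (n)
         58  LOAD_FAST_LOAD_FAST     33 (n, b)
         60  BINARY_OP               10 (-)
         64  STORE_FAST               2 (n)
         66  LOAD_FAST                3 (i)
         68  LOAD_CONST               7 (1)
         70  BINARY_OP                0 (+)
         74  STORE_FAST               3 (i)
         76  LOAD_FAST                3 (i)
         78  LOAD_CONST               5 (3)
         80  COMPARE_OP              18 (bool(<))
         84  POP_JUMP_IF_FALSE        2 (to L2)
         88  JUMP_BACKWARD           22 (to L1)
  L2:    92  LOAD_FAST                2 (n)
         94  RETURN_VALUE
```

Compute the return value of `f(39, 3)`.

75

LOAD_FAST_LOAD_FAST a,a → push 39,39. Stack: [39, 39]
BINARY_OP & → 39 & 39 = 39. Stack: [39]
LOAD_CONST → push 8. Stack: [39, 8]
BINARY_OP | → 39 | 8 = 47. Stack: [47]
STORE_FAST n → n=47. Stack: []
LOAD_CONST → push 6. Stack: [6]
LOAD_FAST n → push 47. Stack: [6, 47]
BINARY_OP * → 6 * 47 = 282. Stack: [282]
LOAD_CONST → push 15. Stack: [282, 15]
BINARY_OP % → 282 % 15 = 12. Stack: [12]
STORE_FAST n → n=12. Stack: []
LOAD_CONST → push 0. Stack: [0]
STORE_FAST i → i=0. Stack: []
LOAD_FAST i → push 0. Stack: [0]
LOAD_CONST → push 3. Stack: [0, 3]
COMPARE_OP bool(<) → 0 vs 3 = True. Stack: [True]
POP_JUMP_IF_FALSE → pop True; no jump. Stack: []
LOAD_FAST n → push 12. Stack: [12]
LOAD_CONST → push 2. Stack: [12, 2]
BINARY_OP * → 12 * 2 = 24. Stack: [24]
STORE_FAST n → n=24. Stack: []
LOAD_FAST_LOAD_FAST n,b → push 24,3. Stack: [24, 3]
BINARY_OP - → 24 - 3 = 21. Stack: [21]
STORE_FAST n → n=21. Stack: []
LOAD_FAST i → push 0. Stack: [0]
LOAD_CONST → push 1. Stack: [0, 1]
BINARY_OP + → 0 + 1 = 1. Stack: [1]
STORE_FAST i → i=1. Stack: []
LOAD_FAST i → push 1. Stack: [1]
LOAD_CONST → push 3. Stack: [1, 3]
COMPARE_OP bool(<) → 1 vs 3 = True. Stack: [True]
POP_JUMP_IF_FALSE → pop True; no jump. Stack: []
LOAD_FAST n → push 21. Stack: [21]
LOAD_CONST → push 2. Stack: [21, 2]
BINARY_OP * → 21 * 2 = 42. Stack: [42]
STORE_FAST n → n=42. Stack: []
LOAD_FAST_LOAD_FAST n,b → push 42,3. Stack: [42, 3]
BINARY_OP - → 42 - 3 = 39. Stack: [39]
STORE_FAST n → n=39. Stack: []
LOAD_FAST i → push 1. Stack: [1]
LOAD_CONST → push 1. Stack: [1, 1]
BINARY_OP + → 1 + 1 = 2. Stack: [2]
STORE_FAST i → i=2. Stack: []
LOAD_FAST i → push 2. Stack: [2]
LOAD_CONST → push 3. Stack: [2, 3]
COMPARE_OP bool(<) → 2 vs 3 = True. Stack: [True]
POP_JUMP_IF_FALSE → pop True; no jump. Stack: []
LOAD_FAST n → push 39. Stack: [39]
LOAD_CONST → push 2. Stack: [39, 2]
BINARY_OP * → 39 * 2 = 78. Stack: [78]
STORE_FAST n → n=78. Stack: []
LOAD_FAST_LOAD_FAST n,b → push 78,3. Stack: [78, 3]
BINARY_OP - → 78 - 3 = 75. Stack: [75]
STORE_FAST n → n=75. Stack: []
LOAD_FAST i → push 2. Stack: [2]
LOAD_CONST → push 1. Stack: [2, 1]
BINARY_OP + → 2 + 1 = 3. Stack: [3]
STORE_FAST i → i=3. Stack: []
LOAD_FAST i → push 3. Stack: [3]
LOAD_CONST → push 3. Stack: [3, 3]
COMPARE_OP bool(<) → 3 vs 3 = False. Stack: [False]
POP_JUMP_IF_FALSE → pop False; jump. Stack: []
LOAD_FAST n → push 75. Stack: [75]
RETURN_VALUE → return 75.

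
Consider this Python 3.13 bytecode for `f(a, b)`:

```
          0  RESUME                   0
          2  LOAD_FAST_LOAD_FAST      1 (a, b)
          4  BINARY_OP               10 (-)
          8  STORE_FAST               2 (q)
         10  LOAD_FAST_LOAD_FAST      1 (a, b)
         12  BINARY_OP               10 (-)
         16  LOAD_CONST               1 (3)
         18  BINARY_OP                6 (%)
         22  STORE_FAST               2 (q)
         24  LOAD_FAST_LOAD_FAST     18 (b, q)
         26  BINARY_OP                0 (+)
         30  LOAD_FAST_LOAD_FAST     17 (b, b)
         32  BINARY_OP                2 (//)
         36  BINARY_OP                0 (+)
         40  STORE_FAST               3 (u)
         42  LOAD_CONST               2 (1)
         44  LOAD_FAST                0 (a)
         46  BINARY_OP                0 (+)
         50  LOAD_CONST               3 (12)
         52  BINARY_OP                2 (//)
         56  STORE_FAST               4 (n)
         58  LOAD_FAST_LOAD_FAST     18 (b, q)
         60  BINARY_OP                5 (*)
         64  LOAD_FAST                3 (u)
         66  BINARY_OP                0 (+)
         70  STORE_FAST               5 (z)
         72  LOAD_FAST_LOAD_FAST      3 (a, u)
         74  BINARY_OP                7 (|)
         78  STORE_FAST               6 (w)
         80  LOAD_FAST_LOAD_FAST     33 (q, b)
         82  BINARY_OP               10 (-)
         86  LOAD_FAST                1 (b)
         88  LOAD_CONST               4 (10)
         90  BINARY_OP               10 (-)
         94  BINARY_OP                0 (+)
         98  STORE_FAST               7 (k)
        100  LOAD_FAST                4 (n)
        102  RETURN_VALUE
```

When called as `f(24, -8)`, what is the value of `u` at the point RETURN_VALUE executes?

LOAD_FAST_LOAD_FAST a,b → push 24,-8. Stack: [24, -8]
BINARY_OP - → 24 - -8 = 32. Stack: [32]
STORE_FAST q → q=32. Stack: []
LOAD_FAST_LOAD_FAST a,b → push 24,-8. Stack: [24, -8]
BINARY_OP - → 24 - -8 = 32. Stack: [32]
LOAD_CONST → push 3. Stack: [32, 3]
BINARY_OP % → 32 % 3 = 2. Stack: [2]
STORE_FAST q → q=2. Stack: []
LOAD_FAST_LOAD_FAST b,q → push -8,2. Stack: [-8, 2]
BINARY_OP + → -8 + 2 = -6. Stack: [-6]
LOAD_FAST_LOAD_FAST b,b → push -8,-8. Stack: [-6, -8, -8]
BINARY_OP // → -8 // -8 = 1. Stack: [-6, 1]
BINARY_OP + → -6 + 1 = -5. Stack: [-5]
STORE_FAST u → u=-5. Stack: []
LOAD_CONST → push 1. Stack: [1]
LOAD_FAST a → push 24. Stack: [1, 24]
BINARY_OP + → 1 + 24 = 25. Stack: [25]
LOAD_CONST → push 12. Stack: [25, 12]
BINARY_OP // → 25 // 12 = 2. Stack: [2]
STORE_FAST n → n=2. Stack: []
LOAD_FAST_LOAD_FAST b,q → push -8,2. Stack: [-8, 2]
BINARY_OP * → -8 * 2 = -16. Stack: [-16]
LOAD_FAST u → push -5. Stack: [-16, -5]
BINARY_OP + → -16 + -5 = -21. Stack: [-21]
STORE_FAST z → z=-21. Stack: []
LOAD_FAST_LOAD_FAST a,u → push 24,-5. Stack: [24, -5]
BINARY_OP | → 24 | -5 = -5. Stack: [-5]
STORE_FAST w → w=-5. Stack: []
LOAD_FAST_LOAD_FAST q,b → push 2,-8. Stack: [2, -8]
BINARY_OP - → 2 - -8 = 10. Stack: [10]
LOAD_FAST b → push -8. Stack: [10, -8]
LOAD_CONST → push 10. Stack: [10, -8, 10]
BINARY_OP - → -8 - 10 = -18. Stack: [10, -18]
BINARY_OP + → 10 + -18 = -8. Stack: [-8]
STORE_FAST k → k=-8. Stack: []
LOAD_FAST n → push 2. Stack: [2]
RETURN_VALUE → return 2.

-5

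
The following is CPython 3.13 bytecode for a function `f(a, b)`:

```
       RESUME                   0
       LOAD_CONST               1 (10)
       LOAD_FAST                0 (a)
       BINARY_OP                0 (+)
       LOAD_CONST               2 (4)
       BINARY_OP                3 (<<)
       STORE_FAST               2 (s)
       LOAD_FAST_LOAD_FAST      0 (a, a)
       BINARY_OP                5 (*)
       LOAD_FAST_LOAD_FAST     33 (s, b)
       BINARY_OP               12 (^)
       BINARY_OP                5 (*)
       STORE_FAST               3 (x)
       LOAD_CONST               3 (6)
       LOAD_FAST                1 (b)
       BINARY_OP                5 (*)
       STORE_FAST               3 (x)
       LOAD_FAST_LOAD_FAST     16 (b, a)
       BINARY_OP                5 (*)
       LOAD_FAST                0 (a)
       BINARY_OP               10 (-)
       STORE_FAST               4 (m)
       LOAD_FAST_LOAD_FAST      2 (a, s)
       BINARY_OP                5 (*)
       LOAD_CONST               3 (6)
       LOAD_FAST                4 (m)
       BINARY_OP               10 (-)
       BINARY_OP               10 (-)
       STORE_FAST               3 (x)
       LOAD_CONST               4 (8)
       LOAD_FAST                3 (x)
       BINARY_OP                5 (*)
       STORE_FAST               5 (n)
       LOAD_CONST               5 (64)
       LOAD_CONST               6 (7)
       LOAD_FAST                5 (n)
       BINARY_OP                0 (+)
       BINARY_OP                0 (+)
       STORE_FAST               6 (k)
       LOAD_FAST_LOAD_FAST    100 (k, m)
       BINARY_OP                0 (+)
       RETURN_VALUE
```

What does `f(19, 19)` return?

73629

LOAD_CONST → push 10. Stack: [10]
LOAD_FAST a → push 19. Stack: [10, 19]
BINARY_OP + → 10 + 19 = 29. Stack: [29]
LOAD_CONST → push 4. Stack: [29, 4]
BINARY_OP << → 29 << 4 = 464. Stack: [464]
STORE_FAST s → s=464. Stack: []
LOAD_FAST_LOAD_FAST a,a → push 19,19. Stack: [19, 19]
BINARY_OP * → 19 * 19 = 361. Stack: [361]
LOAD_FAST_LOAD_FAST s,b → push 464,19. Stack: [361, 464, 19]
BINARY_OP ^ → 464 ^ 19 = 451. Stack: [361, 451]
BINARY_OP * → 361 * 451 = 162811. Stack: [162811]
STORE_FAST x → x=162811. Stack: []
LOAD_CONST → push 6. Stack: [6]
LOAD_FAST b → push 19. Stack: [6, 19]
BINARY_OP * → 6 * 19 = 114. Stack: [114]
STORE_FAST x → x=114. Stack: []
LOAD_FAST_LOAD_FAST b,a → push 19,19. Stack: [19, 19]
BINARY_OP * → 19 * 19 = 361. Stack: [361]
LOAD_FAST a → push 19. Stack: [361, 19]
BINARY_OP - → 361 - 19 = 342. Stack: [342]
STORE_FAST m → m=342. Stack: []
LOAD_FAST_LOAD_FAST a,s → push 19,464. Stack: [19, 464]
BINARY_OP * → 19 * 464 = 8816. Stack: [8816]
LOAD_CONST → push 6. Stack: [8816, 6]
LOAD_FAST m → push 342. Stack: [8816, 6, 342]
BINARY_OP - → 6 - 342 = -336. Stack: [8816, -336]
BINARY_OP - → 8816 - -336 = 9152. Stack: [9152]
STORE_FAST x → x=9152. Stack: []
LOAD_CONST → push 8. Stack: [8]
LOAD_FAST x → push 9152. Stack: [8, 9152]
BINARY_OP * → 8 * 9152 = 73216. Stack: [73216]
STORE_FAST n → n=73216. Stack: []
LOAD_CONST → push 64. Stack: [64]
LOAD_CONST → push 7. Stack: [64, 7]
LOAD_FAST n → push 73216. Stack: [64, 7, 73216]
BINARY_OP + → 7 + 73216 = 73223. Stack: [64, 73223]
BINARY_OP + → 64 + 73223 = 73287. Stack: [73287]
STORE_FAST k → k=73287. Stack: []
LOAD_FAST_LOAD_FAST k,m → push 73287,342. Stack: [73287, 342]
BINARY_OP + → 73287 + 342 = 73629. Stack: [73629]
RETURN_VALUE → return 73629.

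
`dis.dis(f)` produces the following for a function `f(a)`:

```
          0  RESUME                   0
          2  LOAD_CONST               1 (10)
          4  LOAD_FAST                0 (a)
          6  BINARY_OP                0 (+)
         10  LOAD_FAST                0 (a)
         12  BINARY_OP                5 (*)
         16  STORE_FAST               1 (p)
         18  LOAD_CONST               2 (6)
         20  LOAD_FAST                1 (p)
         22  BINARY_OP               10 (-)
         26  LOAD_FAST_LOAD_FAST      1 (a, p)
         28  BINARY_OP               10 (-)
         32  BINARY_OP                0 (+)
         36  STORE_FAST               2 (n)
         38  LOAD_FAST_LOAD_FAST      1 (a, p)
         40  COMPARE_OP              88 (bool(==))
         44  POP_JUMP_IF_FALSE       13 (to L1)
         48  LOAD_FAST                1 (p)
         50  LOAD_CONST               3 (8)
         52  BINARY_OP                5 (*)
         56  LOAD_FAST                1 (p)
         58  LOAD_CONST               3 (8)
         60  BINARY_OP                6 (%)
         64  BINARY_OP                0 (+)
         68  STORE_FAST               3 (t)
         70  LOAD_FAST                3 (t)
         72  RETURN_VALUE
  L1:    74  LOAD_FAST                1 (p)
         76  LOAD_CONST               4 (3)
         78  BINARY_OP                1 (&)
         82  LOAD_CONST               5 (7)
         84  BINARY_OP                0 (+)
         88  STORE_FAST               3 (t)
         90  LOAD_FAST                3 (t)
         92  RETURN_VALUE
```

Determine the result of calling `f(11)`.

LOAD_CONST → push 10. Stack: [10]
LOAD_FAST a → push 11. Stack: [10, 11]
BINARY_OP + → 10 + 11 = 21. Stack: [21]
LOAD_FAST a → push 11. Stack: [21, 11]
BINARY_OP * → 21 * 11 = 231. Stack: [231]
STORE_FAST p → p=231. Stack: []
LOAD_CONST → push 6. Stack: [6]
LOAD_FAST p → push 231. Stack: [6, 231]
BINARY_OP - → 6 - 231 = -225. Stack: [-225]
LOAD_FAST_LOAD_FAST a,p → push 11,231. Stack: [-225, 11, 231]
BINARY_OP - → 11 - 231 = -220. Stack: [-225, -220]
BINARY_OP + → -225 + -220 = -445. Stack: [-445]
STORE_FAST n → n=-445. Stack: []
LOAD_FAST_LOAD_FAST a,p → push 11,231. Stack: [11, 231]
COMPARE_OP bool(==) → 11 vs 231 = False. Stack: [False]
POP_JUMP_IF_FALSE → pop False; jump. Stack: []
LOAD_FAST p → push 231. Stack: [231]
LOAD_CONST → push 3. Stack: [231, 3]
BINARY_OP & → 231 & 3 = 3. Stack: [3]
LOAD_CONST → push 7. Stack: [3, 7]
BINARY_OP + → 3 + 7 = 10. Stack: [10]
STORE_FAST t → t=10. Stack: []
LOAD_FAST t → push 10. Stack: [10]
RETURN_VALUE → return 10.

10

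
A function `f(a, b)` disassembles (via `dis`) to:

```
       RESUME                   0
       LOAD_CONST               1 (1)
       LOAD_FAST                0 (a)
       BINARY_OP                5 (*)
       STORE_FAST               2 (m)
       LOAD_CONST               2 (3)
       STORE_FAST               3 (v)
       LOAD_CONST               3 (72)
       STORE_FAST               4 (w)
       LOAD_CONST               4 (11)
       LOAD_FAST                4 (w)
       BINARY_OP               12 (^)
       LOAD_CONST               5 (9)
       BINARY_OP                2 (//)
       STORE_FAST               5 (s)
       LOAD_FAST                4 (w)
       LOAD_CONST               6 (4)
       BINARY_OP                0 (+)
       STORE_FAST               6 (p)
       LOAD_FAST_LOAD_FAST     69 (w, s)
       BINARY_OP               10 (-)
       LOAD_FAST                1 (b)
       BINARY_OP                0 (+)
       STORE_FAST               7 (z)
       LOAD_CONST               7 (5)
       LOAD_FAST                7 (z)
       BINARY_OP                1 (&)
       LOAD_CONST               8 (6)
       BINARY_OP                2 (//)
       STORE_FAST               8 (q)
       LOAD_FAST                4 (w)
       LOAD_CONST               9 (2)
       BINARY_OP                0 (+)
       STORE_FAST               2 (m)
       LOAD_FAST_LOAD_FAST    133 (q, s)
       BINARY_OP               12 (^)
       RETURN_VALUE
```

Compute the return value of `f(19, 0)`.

LOAD_CONST → push 1. Stack: [1]
LOAD_FAST a → push 19. Stack: [1, 19]
BINARY_OP * → 1 * 19 = 19. Stack: [19]
STORE_FAST m → m=19. Stack: []
LOAD_CONST → push 3. Stack: [3]
STORE_FAST v → v=3. Stack: []
LOAD_CONST → push 72. Stack: [72]
STORE_FAST w → w=72. Stack: []
LOAD_CONST → push 11. Stack: [11]
LOAD_FAST w → push 72. Stack: [11, 72]
BINARY_OP ^ → 11 ^ 72 = 67. Stack: [67]
LOAD_CONST → push 9. Stack: [67, 9]
BINARY_OP // → 67 // 9 = 7. Stack: [7]
STORE_FAST s → s=7. Stack: []
LOAD_FAST w → push 72. Stack: [72]
LOAD_CONST → push 4. Stack: [72, 4]
BINARY_OP + → 72 + 4 = 76. Stack: [76]
STORE_FAST p → p=76. Stack: []
LOAD_FAST_LOAD_FAST w,s → push 72,7. Stack: [72, 7]
BINARY_OP - → 72 - 7 = 65. Stack: [65]
LOAD_FAST b → push 0. Stack: [65, 0]
BINARY_OP + → 65 + 0 = 65. Stack: [65]
STORE_FAST z → z=65. Stack: []
LOAD_CONST → push 5. Stack: [5]
LOAD_FAST z → push 65. Stack: [5, 65]
BINARY_OP & → 5 & 65 = 1. Stack: [1]
LOAD_CONST → push 6. Stack: [1, 6]
BINARY_OP // → 1 // 6 = 0. Stack: [0]
STORE_FAST q → q=0. Stack: []
LOAD_FAST w → push 72. Stack: [72]
LOAD_CONST → push 2. Stack: [72, 2]
BINARY_OP + → 72 + 2 = 74. Stack: [74]
STORE_FAST m → m=74. Stack: []
LOAD_FAST_LOAD_FAST q,s → push 0,7. Stack: [0, 7]
BINARY_OP ^ → 0 ^ 7 = 7. Stack: [7]
RETURN_VALUE → return 7.

7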